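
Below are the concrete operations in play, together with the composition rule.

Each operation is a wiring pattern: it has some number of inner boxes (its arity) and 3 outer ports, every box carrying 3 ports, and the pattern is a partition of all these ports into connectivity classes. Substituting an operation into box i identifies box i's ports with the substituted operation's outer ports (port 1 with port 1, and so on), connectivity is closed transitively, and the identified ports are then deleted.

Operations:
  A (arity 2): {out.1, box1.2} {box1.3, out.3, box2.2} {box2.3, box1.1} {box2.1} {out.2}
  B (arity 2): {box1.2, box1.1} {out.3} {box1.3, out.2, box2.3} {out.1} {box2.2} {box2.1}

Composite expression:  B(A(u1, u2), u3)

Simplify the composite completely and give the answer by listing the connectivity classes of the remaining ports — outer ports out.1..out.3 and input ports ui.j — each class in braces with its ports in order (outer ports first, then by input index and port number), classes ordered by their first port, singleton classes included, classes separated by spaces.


Reachability decides: close wires over B-identified ports.
the subtree at A composes to {out.1, u1.2} {out.2} {out.3, u1.3, u2.2} {u1.1, u2.3} {u2.1} on (u1, u2); out.j = own outer ports
the subtree at B composes to {out.1} {out.2, u1.3, u2.2, u3.3} {out.3} {u1.1, u2.3} {u1.2} {u2.1} {u3.1} {u3.2} on (u1, u2, u3); out.j = own outer ports

{out.1} {out.2, u1.3, u2.2, u3.3} {out.3} {u1.1, u2.3} {u1.2} {u2.1} {u3.1} {u3.2}


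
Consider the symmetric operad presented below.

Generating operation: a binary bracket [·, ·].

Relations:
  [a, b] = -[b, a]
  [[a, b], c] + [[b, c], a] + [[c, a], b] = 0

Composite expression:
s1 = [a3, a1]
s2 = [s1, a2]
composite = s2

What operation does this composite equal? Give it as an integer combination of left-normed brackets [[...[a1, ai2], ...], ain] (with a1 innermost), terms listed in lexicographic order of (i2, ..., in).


In the tensor algebra, words opening a1 carry the a1-anchored form.
Composite bracket: [[a3, a1], a2]
Under [a, b] = ab - ba we get 4 signed associative words (2^2 = 4).
Words beginning with a1 determine it all:
  from a1a3a2, sign -1: term -[[a1, a3], a2]

-[[a1, a3], a2]


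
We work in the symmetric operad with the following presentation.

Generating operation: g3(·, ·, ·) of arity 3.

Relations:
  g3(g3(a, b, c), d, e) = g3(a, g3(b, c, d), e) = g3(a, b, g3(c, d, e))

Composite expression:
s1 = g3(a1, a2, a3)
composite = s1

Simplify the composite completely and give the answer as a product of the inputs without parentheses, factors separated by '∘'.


a1 ∘ a2 ∘ a3

Associativity of g3 dissolves the nesting; only the a-input order survives.
g3(a1, a2, a3) collapses to a1 ∘ a2 ∘ a3


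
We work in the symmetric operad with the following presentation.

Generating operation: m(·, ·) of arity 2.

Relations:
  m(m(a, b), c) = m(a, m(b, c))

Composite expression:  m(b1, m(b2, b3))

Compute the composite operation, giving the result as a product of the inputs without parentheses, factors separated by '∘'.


b1 ∘ b2 ∘ b3

Associativity of m dissolves the nesting; only the b-input order survives.
m(b2, b3) unparenthesizes to b2 ∘ b3
m(b1, m(b2, b3)) unparenthesizes to b1 ∘ b2 ∘ b3


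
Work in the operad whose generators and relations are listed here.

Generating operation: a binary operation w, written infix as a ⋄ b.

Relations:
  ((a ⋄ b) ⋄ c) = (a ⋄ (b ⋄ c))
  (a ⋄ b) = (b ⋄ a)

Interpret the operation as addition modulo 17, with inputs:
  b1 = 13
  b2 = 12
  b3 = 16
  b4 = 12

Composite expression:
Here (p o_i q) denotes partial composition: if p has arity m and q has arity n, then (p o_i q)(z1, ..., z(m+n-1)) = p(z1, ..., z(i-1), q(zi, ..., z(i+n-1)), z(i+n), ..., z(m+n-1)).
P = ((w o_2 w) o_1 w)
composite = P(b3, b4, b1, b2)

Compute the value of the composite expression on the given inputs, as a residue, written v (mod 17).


2 (mod 17)


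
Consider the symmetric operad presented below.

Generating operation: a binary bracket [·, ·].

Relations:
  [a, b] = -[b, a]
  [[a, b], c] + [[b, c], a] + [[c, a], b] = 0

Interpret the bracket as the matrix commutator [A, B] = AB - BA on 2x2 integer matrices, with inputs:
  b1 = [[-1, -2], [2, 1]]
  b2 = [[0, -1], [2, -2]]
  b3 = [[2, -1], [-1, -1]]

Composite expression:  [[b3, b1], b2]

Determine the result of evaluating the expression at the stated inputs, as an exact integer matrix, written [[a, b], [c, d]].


[[-20, 24], [8, 20]]


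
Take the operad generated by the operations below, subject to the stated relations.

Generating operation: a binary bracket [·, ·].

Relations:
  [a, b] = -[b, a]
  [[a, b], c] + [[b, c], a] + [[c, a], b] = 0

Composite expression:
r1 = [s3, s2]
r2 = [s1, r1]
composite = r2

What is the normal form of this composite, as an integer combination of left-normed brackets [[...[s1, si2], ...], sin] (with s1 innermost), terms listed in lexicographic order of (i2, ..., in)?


-[[s1, s2], s3] + [[s1, s3], s2]


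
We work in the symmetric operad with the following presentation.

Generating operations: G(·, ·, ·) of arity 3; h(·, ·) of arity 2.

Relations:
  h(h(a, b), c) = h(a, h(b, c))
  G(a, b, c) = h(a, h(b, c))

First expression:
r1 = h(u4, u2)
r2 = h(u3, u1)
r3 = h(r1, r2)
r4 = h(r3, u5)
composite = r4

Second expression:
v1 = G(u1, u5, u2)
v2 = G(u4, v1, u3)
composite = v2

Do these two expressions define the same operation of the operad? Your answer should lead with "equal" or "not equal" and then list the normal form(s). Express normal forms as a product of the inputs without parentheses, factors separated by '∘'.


The first expression, normalized: u4 ∘ u2 ∘ u3 ∘ u1 ∘ u5
The second expression, normalized: u4 ∘ u1 ∘ u5 ∘ u2 ∘ u3
They disagree, so not equal.

not equal; first: u4 ∘ u2 ∘ u3 ∘ u1 ∘ u5; second: u4 ∘ u1 ∘ u5 ∘ u2 ∘ u3


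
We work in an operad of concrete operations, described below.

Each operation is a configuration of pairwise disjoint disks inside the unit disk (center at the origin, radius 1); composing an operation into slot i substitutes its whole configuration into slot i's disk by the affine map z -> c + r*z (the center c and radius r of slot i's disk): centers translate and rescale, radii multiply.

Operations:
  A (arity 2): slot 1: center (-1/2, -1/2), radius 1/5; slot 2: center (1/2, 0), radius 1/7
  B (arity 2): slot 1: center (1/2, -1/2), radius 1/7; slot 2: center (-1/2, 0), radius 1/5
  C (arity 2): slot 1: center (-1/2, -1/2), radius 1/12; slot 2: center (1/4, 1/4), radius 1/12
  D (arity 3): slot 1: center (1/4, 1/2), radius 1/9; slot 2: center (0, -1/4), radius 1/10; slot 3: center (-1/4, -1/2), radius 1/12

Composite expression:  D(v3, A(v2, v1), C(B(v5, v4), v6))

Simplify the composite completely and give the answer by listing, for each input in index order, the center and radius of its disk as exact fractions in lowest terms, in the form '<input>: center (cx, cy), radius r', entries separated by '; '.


v1: center (1/20, -1/4), radius 1/70; v2: center (-1/20, -3/10), radius 1/50; v3: center (1/4, 1/2), radius 1/9; v4: center (-85/288, -13/24), radius 1/720; v5: center (-83/288, -157/288), radius 1/1008; v6: center (-11/48, -23/48), radius 1/144

Below D, radii multiply path by path; the v-disk centers shift.
for v3, the 1-step affine chain lands on center (1/4, 1/2), radius 1/9
for v2, the 2-step affine chain lands on center (-1/20, -3/10), radius 1/50
for v1, the 2-step affine chain lands on center (1/20, -1/4), radius 1/70
for v5, the 3-step affine chain lands on center (-83/288, -157/288), radius 1/1008
for v4, the 3-step affine chain lands on center (-85/288, -13/24), radius 1/720
for v6, the 2-step affine chain lands on center (-11/48, -23/48), radius 1/144


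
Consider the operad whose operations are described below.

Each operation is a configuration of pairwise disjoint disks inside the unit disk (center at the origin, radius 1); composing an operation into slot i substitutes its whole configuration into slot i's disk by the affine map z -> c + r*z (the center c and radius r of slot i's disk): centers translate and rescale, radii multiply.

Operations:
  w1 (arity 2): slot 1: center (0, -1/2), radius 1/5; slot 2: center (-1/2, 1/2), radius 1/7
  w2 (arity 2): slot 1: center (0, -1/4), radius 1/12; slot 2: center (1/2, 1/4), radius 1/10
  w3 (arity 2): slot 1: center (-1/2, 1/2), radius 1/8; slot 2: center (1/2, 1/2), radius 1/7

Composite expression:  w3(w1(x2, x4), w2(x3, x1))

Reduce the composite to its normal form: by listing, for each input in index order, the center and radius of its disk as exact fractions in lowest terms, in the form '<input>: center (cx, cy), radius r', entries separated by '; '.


Follow each x-input down from w3: c' goes to c + r*c', radius to r*r'.
x2: after 2 affine steps, its disk has center (-1/2, 7/16), radius 1/40
x4: after 2 affine steps, its disk has center (-9/16, 9/16), radius 1/56
x3: after 2 affine steps, its disk has center (1/2, 13/28), radius 1/84
x1: after 2 affine steps, its disk has center (4/7, 15/28), radius 1/70

x1: center (4/7, 15/28), radius 1/70; x2: center (-1/2, 7/16), radius 1/40; x3: center (1/2, 13/28), radius 1/84; x4: center (-9/16, 9/16), radius 1/56


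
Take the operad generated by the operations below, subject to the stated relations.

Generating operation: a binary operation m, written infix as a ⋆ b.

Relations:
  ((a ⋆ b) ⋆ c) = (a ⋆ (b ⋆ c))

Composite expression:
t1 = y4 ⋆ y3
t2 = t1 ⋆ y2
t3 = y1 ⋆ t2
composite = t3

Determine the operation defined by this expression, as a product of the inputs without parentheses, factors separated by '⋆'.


y1 ⋆ y4 ⋆ y3 ⋆ y2


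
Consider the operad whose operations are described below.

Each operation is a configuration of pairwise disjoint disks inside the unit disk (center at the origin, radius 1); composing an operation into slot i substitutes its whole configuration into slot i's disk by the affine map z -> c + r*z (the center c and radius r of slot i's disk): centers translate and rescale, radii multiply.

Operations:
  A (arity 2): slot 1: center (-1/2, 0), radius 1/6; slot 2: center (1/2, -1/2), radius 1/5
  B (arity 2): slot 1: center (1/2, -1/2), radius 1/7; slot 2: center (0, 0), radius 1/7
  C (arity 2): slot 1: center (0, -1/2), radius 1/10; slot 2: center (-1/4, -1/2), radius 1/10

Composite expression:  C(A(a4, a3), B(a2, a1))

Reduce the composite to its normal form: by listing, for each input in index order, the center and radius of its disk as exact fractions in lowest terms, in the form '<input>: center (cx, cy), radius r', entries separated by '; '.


a1: center (-1/4, -1/2), radius 1/70; a2: center (-1/5, -11/20), radius 1/70; a3: center (1/20, -11/20), radius 1/50; a4: center (-1/20, -1/2), radius 1/60


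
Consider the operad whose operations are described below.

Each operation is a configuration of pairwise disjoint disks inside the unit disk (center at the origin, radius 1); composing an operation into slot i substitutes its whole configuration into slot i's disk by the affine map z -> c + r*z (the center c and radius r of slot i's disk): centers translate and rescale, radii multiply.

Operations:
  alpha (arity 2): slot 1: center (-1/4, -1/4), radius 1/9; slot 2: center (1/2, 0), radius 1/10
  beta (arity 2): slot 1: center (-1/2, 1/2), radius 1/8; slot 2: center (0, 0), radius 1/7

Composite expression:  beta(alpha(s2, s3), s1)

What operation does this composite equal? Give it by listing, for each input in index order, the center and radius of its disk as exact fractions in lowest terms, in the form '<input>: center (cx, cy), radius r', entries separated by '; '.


s1: center (0, 0), radius 1/7; s2: center (-17/32, 15/32), radius 1/72; s3: center (-7/16, 1/2), radius 1/80

Below beta, radii multiply path by path; the s-disk centers shift.
input s2: applying the 2 nested substitutions gives center (-17/32, 15/32), radius 1/72
input s3: applying the 2 nested substitutions gives center (-7/16, 1/2), radius 1/80
input s1: applying the 1 nested substitution gives center (0, 0), radius 1/7


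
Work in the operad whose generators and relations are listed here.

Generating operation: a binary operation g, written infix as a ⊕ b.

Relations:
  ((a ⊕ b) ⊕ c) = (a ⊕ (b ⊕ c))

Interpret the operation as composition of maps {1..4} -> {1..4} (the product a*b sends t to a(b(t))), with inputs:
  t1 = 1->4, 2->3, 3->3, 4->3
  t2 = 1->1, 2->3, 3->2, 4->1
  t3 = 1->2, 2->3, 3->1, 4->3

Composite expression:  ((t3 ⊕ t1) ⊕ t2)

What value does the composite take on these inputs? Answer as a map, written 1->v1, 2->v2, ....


(t3 ⊕ t1) = 1->3, 2->1, 3->1, 4->1
((t3 ⊕ t1) ⊕ t2) = 1->3, 2->1, 3->1, 4->3

1->3, 2->1, 3->1, 4->3


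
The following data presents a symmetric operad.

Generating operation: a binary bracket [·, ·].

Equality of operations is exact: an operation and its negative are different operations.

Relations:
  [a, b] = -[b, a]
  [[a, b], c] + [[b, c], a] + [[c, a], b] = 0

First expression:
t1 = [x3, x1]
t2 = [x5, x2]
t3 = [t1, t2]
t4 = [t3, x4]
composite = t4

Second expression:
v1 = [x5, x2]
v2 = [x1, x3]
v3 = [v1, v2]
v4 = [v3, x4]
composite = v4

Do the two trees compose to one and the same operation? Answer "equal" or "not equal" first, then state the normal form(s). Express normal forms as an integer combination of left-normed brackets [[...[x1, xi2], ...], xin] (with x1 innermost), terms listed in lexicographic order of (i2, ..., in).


equal — both sides give [[[[x1, x3], x2], x5], x4] - [[[[x1, x3], x5], x2], x4]

The first expression reduces to [[[[x1, x3], x2], x5], x4] - [[[[x1, x3], x5], x2], x4]
The second expression reduces to [[[[x1, x3], x2], x5], x4] - [[[[x1, x3], x5], x2], x4]
One common form — equal.


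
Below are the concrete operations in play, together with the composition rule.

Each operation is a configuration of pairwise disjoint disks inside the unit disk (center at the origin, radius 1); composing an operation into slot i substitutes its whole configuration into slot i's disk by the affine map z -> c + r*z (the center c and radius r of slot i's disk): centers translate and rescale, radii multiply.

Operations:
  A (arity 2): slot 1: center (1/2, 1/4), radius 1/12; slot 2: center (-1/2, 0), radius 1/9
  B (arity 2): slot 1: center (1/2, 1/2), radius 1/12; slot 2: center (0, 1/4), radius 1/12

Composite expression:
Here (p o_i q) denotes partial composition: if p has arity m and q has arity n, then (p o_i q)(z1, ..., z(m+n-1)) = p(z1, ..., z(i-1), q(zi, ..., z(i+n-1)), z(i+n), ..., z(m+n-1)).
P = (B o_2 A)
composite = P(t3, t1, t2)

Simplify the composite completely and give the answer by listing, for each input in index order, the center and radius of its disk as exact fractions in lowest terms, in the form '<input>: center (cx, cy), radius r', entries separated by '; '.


t1: center (1/24, 13/48), radius 1/144; t2: center (-1/24, 1/4), radius 1/108; t3: center (1/2, 1/2), radius 1/12

Affine substitution under B: radii multiply and t-centers shift.
t3 passes through 1 substitution, ending at center (1/2, 1/2), radius 1/12
t1 passes through 2 substitutions, ending at center (1/24, 13/48), radius 1/144
t2 passes through 2 substitutions, ending at center (-1/24, 1/4), radius 1/108


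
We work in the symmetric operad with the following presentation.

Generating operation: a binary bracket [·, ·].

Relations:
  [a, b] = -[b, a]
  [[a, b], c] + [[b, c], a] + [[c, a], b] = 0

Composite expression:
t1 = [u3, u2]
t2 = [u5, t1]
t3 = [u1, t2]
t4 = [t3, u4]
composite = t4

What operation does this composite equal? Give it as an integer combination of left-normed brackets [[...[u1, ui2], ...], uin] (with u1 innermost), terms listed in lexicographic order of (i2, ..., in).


[[[[u1, u2], u3], u5], u4] - [[[[u1, u3], u2], u5], u4] - [[[[u1, u5], u2], u3], u4] + [[[[u1, u5], u3], u2], u4]


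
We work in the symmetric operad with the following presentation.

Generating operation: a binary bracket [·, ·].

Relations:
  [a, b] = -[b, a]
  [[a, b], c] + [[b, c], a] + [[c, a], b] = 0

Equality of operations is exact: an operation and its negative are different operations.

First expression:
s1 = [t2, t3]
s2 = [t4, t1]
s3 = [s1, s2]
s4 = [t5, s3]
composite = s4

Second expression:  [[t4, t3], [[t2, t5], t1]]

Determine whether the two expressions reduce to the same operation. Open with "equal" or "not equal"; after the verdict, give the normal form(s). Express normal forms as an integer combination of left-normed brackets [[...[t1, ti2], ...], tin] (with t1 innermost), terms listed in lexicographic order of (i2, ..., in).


not equal — first -[[[[t1, t4], t2], t3], t5] + [[[[t1, t4], t3], t2], t5], second -[[[[t1, t2], t5], t3], t4] + [[[[t1, t2], t5], t4], t3] + [[[[t1, t5], t2], t3], t4] - [[[[t1, t5], t2], t4], t3]


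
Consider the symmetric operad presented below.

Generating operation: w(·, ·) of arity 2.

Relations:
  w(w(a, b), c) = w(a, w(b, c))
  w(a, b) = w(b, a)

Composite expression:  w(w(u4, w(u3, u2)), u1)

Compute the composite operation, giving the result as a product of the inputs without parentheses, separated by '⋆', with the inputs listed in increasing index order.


Key point: w commutes, so take the u-inputs in any fixed order.
w(u3, u2) reduces to u3 ⋆ u2
w(u4, w(u3, u2)) reduces to u4 ⋆ u3 ⋆ u2
w(w(u4, w(u3, u2)), u1) reduces to u4 ⋆ u3 ⋆ u2 ⋆ u1
reordering the factors by index: u1 ⋆ u2 ⋆ u3 ⋆ u4

u1 ⋆ u2 ⋆ u3 ⋆ u4


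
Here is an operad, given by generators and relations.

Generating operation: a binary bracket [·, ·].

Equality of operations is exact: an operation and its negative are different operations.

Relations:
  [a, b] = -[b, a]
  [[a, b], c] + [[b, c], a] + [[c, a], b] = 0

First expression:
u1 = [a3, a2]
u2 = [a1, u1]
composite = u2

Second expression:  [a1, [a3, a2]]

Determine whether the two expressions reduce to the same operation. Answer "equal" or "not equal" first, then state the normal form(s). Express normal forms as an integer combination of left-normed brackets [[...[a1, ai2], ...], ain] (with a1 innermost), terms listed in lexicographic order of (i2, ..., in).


equal; the common form is -[[a1, a2], a3] + [[a1, a3], a2]

In normal form, the first expression is -[[a1, a2], a3] + [[a1, a3], a2]
In normal form, the second expression is -[[a1, a2], a3] + [[a1, a3], a2]
The forms coincide; equal.


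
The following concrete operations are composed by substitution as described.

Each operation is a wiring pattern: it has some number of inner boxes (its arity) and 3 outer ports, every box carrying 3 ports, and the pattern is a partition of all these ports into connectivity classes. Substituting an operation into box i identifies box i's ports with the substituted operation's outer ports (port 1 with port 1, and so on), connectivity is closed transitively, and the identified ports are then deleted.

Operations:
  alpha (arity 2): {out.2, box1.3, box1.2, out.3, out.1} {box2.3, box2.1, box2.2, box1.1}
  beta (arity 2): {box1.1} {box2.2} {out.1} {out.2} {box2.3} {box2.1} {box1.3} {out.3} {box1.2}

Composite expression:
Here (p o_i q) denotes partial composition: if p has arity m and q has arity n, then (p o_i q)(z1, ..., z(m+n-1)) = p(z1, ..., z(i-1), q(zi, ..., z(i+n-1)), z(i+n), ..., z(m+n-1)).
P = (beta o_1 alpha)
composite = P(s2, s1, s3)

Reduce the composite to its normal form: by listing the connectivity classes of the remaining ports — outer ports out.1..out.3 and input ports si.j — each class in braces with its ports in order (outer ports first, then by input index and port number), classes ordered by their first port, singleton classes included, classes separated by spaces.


After gluing at beta, chains via deleted ports link the s-ports.
alpha over (s2, s1) gives {out.1, out.2, out.3, s2.2, s2.3} {s1.1, s1.2, s1.3, s2.1}, out.j being that stage's outer ports
beta over (s2, s1, s3) gives {out.1} {out.2} {out.3} {s1.1, s1.2, s1.3, s2.1} {s2.2, s2.3} {s3.1} {s3.2} {s3.3}, out.j being that stage's outer ports

{out.1} {out.2} {out.3} {s1.1, s1.2, s1.3, s2.1} {s2.2, s2.3} {s3.1} {s3.2} {s3.3}


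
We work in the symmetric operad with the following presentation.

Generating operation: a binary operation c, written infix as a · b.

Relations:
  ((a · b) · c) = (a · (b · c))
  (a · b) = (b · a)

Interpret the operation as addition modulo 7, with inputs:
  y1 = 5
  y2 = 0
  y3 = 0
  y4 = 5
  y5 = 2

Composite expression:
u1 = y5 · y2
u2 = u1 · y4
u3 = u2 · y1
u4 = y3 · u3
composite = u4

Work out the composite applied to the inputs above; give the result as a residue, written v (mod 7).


5 (mod 7)

(y5 · y2) = 2
((y5 · y2) · y4) = 0
(((y5 · y2) · y4) · y1) = 5
(y3 · (((y5 · y2) · y4) · y1)) = 5


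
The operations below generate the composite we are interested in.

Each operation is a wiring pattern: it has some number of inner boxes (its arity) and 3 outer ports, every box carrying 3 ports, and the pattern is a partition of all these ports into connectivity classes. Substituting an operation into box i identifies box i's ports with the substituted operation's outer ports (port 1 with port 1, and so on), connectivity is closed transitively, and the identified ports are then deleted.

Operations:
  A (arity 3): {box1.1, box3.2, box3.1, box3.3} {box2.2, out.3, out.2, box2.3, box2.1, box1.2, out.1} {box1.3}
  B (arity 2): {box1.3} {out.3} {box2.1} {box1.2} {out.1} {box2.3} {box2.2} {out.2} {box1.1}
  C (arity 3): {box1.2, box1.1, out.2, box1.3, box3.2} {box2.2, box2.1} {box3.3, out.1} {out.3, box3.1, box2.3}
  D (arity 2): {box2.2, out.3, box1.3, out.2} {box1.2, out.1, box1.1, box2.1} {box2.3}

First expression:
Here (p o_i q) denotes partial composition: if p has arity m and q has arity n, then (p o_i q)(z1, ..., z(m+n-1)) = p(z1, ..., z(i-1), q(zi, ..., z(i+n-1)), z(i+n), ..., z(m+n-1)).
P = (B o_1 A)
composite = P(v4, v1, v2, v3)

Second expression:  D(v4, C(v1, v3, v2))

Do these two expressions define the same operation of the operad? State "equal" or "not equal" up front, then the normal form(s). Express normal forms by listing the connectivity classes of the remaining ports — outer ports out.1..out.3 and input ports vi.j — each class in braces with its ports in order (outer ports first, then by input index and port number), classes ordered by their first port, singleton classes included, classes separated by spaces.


Normal form of the first expression: {out.1} {out.2} {out.3} {v1.1, v1.2, v1.3, v4.2} {v2.1, v2.2, v2.3, v4.1} {v3.1} {v3.2} {v3.3} {v4.3}
Normal form of the second expression: {out.1, v2.3, v4.1, v4.2} {out.2, out.3, v1.1, v1.2, v1.3, v2.2, v4.3} {v2.1, v3.3} {v3.1, v3.2}
Distinct normal forms: not equal.

not equal: they reduce to {out.1} {out.2} {out.3} {v1.1, v1.2, v1.3, v4.2} {v2.1, v2.2, v2.3, v4.1} {v3.1} {v3.2} {v3.3} {v4.3} and {out.1, v2.3, v4.1, v4.2} {out.2, out.3, v1.1, v1.2, v1.3, v2.2, v4.3} {v2.1, v3.3} {v3.1, v3.2}


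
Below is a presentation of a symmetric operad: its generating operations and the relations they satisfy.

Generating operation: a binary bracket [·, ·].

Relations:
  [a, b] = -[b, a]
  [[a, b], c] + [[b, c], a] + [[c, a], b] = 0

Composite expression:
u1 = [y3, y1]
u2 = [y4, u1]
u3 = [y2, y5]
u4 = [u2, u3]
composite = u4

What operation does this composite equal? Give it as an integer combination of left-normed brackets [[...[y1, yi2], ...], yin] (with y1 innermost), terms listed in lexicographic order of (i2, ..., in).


[[[[y1, y3], y4], y2], y5] - [[[[y1, y3], y4], y5], y2]


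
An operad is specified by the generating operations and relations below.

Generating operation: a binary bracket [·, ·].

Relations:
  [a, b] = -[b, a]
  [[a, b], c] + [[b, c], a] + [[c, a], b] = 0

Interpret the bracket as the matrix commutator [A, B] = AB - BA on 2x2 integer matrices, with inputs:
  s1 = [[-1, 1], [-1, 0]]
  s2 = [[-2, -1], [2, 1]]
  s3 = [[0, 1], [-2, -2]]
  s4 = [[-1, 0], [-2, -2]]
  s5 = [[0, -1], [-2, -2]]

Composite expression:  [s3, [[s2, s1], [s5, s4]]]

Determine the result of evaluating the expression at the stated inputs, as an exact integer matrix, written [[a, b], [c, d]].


[[12, 34], [44, -12]]

[s2, s1] = [[-1, -4], [-5, 1]]
[s5, s4] = [[2, 1], [2, -2]]
[[s2, s1], [s5, s4]] = [[-3, 14], [-16, 3]]
[s3, [[s2, s1], [s5, s4]]] = [[12, 34], [44, -12]]


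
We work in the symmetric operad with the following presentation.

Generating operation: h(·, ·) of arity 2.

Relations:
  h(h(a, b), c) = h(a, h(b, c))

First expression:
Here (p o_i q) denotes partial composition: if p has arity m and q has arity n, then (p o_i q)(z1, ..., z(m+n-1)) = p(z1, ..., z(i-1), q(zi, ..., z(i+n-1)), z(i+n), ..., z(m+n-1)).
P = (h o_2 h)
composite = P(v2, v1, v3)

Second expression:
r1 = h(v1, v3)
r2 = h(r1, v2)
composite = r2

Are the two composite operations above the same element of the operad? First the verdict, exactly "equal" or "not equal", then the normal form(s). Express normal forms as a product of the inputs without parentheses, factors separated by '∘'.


not equal — first v2 ∘ v1 ∘ v3, second v1 ∘ v3 ∘ v2


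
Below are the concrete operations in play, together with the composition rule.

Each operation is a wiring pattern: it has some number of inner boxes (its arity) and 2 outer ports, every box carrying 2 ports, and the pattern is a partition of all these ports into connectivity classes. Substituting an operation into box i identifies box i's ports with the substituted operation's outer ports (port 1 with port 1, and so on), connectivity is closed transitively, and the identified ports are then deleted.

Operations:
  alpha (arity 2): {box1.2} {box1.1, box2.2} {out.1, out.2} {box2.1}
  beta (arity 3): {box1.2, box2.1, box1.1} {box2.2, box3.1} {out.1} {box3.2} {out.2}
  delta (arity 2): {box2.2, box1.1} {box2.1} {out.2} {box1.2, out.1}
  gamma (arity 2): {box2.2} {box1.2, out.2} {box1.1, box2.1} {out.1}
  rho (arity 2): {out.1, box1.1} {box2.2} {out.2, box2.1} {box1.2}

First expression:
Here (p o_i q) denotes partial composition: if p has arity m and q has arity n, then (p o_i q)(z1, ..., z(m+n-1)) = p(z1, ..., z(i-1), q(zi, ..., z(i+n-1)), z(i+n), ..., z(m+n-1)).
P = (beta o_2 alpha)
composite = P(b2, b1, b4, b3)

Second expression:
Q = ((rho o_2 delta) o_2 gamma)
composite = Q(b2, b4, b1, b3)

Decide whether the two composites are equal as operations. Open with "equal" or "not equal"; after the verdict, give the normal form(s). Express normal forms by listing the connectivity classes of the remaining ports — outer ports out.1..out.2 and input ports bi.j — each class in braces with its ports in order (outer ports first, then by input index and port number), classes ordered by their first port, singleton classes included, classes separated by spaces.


The first expression reduces to {out.1} {out.2} {b1.1, b4.2} {b1.2} {b2.1, b2.2, b3.1} {b3.2} {b4.1}
The second expression reduces to {out.1, b2.1} {out.2, b4.2} {b1.1, b4.1} {b1.2} {b2.2} {b3.1} {b3.2}
Different reductions; not equal.

not equal; the first gives {out.1} {out.2} {b1.1, b4.2} {b1.2} {b2.1, b2.2, b3.1} {b3.2} {b4.1} and the second {out.1, b2.1} {out.2, b4.2} {b1.1, b4.1} {b1.2} {b2.2} {b3.1} {b3.2}


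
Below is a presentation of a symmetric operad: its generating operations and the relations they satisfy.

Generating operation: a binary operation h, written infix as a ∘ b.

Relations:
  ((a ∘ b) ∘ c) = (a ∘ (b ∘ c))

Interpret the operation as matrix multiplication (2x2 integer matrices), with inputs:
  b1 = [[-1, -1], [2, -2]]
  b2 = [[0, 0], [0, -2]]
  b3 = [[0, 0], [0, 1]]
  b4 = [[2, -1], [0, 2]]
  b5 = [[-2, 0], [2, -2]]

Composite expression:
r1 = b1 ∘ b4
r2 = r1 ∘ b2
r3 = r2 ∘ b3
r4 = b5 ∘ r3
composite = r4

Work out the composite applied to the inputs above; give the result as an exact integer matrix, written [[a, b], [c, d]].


(b1 ∘ b4) = [[-2, -1], [4, -6]]
((b1 ∘ b4) ∘ b2) = [[0, 2], [0, 12]]
(((b1 ∘ b4) ∘ b2) ∘ b3) = [[0, 2], [0, 12]]
(b5 ∘ (((b1 ∘ b4) ∘ b2) ∘ b3)) = [[0, -4], [0, -20]]

[[0, -4], [0, -20]]


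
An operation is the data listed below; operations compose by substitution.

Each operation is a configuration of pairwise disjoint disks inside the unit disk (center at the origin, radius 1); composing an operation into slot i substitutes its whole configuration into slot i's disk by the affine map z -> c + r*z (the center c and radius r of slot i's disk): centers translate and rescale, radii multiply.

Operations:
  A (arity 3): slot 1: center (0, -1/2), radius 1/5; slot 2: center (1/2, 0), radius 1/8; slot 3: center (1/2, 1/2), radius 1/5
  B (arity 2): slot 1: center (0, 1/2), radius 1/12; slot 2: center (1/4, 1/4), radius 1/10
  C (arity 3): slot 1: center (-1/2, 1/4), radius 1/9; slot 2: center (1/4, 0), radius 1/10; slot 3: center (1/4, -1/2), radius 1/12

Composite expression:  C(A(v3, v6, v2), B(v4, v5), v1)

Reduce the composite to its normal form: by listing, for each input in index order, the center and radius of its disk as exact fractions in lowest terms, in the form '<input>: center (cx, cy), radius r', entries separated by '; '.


v1: center (1/4, -1/2), radius 1/12; v2: center (-4/9, 11/36), radius 1/45; v3: center (-1/2, 7/36), radius 1/45; v4: center (1/4, 1/20), radius 1/120; v5: center (11/40, 1/40), radius 1/100; v6: center (-4/9, 1/4), radius 1/72

Only the slot chain above each v matters under C; compose those maps.
input v3: applying the 2 nested substitutions gives center (-1/2, 7/36), radius 1/45
input v6: applying the 2 nested substitutions gives center (-4/9, 1/4), radius 1/72
input v2: applying the 2 nested substitutions gives center (-4/9, 11/36), radius 1/45
input v4: applying the 2 nested substitutions gives center (1/4, 1/20), radius 1/120
input v5: applying the 2 nested substitutions gives center (11/40, 1/40), radius 1/100
input v1: applying the 1 nested substitution gives center (1/4, -1/2), radius 1/12


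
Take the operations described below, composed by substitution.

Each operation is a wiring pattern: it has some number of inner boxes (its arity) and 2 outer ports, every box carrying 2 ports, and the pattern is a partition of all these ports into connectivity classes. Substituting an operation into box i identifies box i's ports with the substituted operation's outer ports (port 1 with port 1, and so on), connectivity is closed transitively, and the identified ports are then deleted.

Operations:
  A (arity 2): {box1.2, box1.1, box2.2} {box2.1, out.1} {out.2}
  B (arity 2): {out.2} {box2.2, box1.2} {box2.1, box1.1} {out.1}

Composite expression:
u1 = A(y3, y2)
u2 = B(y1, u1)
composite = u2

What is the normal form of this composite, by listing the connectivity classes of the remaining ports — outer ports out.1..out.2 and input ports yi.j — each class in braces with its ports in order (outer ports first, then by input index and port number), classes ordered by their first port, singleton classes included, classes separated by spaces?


Treat the ports identified at B as solder joints: merge, then drop.
stage A: inputs (y3, y2), connectivity {out.1, y2.1} {out.2} {y2.2, y3.1, y3.2}, out.j its boundary
stage B: inputs (y1, y3, y2), connectivity {out.1} {out.2} {y1.1, y2.1} {y1.2} {y2.2, y3.1, y3.2}, out.j its boundary

{out.1} {out.2} {y1.1, y2.1} {y1.2} {y2.2, y3.1, y3.2}


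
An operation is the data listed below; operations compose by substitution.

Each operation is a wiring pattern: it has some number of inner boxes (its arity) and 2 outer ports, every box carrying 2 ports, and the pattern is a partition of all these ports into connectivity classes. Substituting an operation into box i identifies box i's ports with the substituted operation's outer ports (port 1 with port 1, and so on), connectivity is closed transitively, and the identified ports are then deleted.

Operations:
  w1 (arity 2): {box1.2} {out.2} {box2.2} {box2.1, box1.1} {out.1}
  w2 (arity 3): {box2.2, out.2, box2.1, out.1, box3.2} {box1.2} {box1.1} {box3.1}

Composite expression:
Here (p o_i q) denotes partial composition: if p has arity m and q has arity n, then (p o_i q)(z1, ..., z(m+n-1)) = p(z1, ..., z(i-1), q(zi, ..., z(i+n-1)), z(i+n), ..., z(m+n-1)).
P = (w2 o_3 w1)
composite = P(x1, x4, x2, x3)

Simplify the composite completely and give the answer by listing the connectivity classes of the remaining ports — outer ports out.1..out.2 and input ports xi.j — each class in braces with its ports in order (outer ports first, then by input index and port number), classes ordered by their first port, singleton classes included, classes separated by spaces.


{out.1, out.2, x4.1, x4.2} {x1.1} {x1.2} {x2.1, x3.1} {x2.2} {x3.2}

Treat the ports identified at w2 as solder joints: merge, then drop.
after w1, the pattern on (x2, x3) reads {out.1} {out.2} {x2.1, x3.1} {x2.2} {x3.2} (out.j = its outer ports)
after w2, the pattern on (x1, x4, x2, x3) reads {out.1, out.2, x4.1, x4.2} {x1.1} {x1.2} {x2.1, x3.1} {x2.2} {x3.2} (out.j = its outer ports)


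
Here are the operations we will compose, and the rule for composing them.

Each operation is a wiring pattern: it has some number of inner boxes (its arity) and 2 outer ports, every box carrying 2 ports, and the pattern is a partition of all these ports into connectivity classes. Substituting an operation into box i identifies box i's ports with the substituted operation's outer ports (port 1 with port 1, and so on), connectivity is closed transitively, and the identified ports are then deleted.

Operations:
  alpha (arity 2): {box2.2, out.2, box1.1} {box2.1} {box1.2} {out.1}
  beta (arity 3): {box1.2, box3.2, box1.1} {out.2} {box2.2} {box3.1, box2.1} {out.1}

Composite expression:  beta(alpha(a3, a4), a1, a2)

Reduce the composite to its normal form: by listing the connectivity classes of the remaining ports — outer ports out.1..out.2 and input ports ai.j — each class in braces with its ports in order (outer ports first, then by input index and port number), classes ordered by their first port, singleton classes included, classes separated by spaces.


{out.1} {out.2} {a1.1, a2.1} {a1.2} {a2.2, a3.1, a4.2} {a3.2} {a4.1}

Treat the ports identified at beta as solder joints: merge, then drop.
after alpha, the pattern on (a3, a4) reads {out.1} {out.2, a3.1, a4.2} {a3.2} {a4.1} (out.j = its outer ports)
after beta, the pattern on (a3, a4, a1, a2) reads {out.1} {out.2} {a1.1, a2.1} {a1.2} {a2.2, a3.1, a4.2} {a3.2} {a4.1} (out.j = its outer ports)


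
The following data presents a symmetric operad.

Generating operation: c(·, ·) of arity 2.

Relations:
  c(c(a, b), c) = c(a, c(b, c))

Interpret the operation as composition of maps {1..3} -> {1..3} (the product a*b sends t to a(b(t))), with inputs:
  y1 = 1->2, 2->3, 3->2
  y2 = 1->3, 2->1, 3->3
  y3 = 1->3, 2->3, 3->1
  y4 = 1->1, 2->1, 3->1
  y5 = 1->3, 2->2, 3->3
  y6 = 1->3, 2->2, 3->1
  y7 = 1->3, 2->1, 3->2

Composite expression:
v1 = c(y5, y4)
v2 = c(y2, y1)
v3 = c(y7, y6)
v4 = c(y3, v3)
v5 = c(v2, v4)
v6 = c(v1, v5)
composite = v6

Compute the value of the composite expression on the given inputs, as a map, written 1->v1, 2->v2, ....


1->3, 2->3, 3->3

c(y5, y4) = 1->3, 2->3, 3->3
c(y2, y1) = 1->1, 2->3, 3->1
c(y7, y6) = 1->2, 2->1, 3->3
c(y3, c(y7, y6)) = 1->3, 2->3, 3->1
c(c(y2, y1), c(y3, c(y7, y6))) = 1->1, 2->1, 3->1
c(c(y5, y4), c(c(y2, y1), c(y3, c(y7, y6)))) = 1->3, 2->3, 3->3


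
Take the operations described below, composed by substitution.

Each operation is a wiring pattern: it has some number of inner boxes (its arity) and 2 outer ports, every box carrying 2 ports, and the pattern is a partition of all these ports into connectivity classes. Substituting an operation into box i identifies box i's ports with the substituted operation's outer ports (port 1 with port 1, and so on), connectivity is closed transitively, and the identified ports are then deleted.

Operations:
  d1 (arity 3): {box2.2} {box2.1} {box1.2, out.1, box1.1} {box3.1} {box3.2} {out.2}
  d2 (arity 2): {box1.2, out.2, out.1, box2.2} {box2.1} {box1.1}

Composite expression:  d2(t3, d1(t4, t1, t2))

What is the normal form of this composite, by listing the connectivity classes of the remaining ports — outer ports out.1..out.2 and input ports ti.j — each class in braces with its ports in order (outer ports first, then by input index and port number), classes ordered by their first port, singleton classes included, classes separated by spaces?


{out.1, out.2, t3.2} {t1.1} {t1.2} {t2.1} {t2.2} {t3.1} {t4.1, t4.2}

Substituting into d2 glues patterns; closure does the rest.
through d1, on inputs (t4, t1, t2): {out.1, t4.1, t4.2} {out.2} {t1.1} {t1.2} {t2.1} {t2.2} (out.j = stage outer ports)
through d2, on inputs (t3, t4, t1, t2): {out.1, out.2, t3.2} {t1.1} {t1.2} {t2.1} {t2.2} {t3.1} {t4.1, t4.2} (out.j = stage outer ports)


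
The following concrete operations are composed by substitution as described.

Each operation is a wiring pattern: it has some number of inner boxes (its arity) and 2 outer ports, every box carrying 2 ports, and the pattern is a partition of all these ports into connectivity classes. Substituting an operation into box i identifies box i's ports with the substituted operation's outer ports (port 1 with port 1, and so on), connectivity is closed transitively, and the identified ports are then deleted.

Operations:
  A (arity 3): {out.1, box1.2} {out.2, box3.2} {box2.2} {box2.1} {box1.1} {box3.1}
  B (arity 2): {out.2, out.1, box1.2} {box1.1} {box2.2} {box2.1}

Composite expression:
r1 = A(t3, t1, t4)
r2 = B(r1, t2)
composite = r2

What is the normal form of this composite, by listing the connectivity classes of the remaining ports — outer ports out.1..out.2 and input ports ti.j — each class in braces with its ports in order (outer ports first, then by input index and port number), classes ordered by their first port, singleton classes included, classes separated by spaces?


{out.1, out.2, t4.2} {t1.1} {t1.2} {t2.1} {t2.2} {t3.1} {t3.2} {t4.1}

Reachability decides: close wires over B-identified ports.
the subtree at A composes to {out.1, t3.2} {out.2, t4.2} {t1.1} {t1.2} {t3.1} {t4.1} on (t3, t1, t4); out.j = own outer ports
the subtree at B composes to {out.1, out.2, t4.2} {t1.1} {t1.2} {t2.1} {t2.2} {t3.1} {t3.2} {t4.1} on (t3, t1, t4, t2); out.j = own outer ports


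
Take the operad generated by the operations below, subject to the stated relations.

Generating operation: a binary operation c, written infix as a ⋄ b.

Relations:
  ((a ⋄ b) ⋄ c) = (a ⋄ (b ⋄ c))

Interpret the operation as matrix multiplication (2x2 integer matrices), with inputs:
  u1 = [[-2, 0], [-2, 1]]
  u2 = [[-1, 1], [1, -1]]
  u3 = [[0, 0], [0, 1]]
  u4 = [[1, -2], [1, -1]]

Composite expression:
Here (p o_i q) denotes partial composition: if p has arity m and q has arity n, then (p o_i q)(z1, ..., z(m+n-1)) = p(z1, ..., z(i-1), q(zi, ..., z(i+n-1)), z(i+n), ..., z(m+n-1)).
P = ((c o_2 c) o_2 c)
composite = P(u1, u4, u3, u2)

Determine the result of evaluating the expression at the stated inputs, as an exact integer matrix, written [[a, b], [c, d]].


[[4, -4], [3, -3]]

(u4 ⋄ u3) = [[0, -2], [0, -1]]
((u4 ⋄ u3) ⋄ u2) = [[-2, 2], [-1, 1]]
(u1 ⋄ ((u4 ⋄ u3) ⋄ u2)) = [[4, -4], [3, -3]]


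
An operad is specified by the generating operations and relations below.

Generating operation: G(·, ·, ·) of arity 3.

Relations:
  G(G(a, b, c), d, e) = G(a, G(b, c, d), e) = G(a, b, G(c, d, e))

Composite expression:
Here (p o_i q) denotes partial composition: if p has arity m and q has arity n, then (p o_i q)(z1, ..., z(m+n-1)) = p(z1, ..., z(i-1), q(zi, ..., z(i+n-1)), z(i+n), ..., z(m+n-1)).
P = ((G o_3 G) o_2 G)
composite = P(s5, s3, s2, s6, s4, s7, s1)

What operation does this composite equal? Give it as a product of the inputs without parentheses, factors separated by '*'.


Associativity of G dissolves the nesting; only the s-input order survives.
G(s3, s2, s6) reduces to s3 * s2 * s6
G(s4, s7, s1) reduces to s4 * s7 * s1
G(s5, G(s3, s2, s6), G(s4, s7, s1)) reduces to s5 * s3 * s2 * s6 * s4 * s7 * s1

s5 * s3 * s2 * s6 * s4 * s7 * s1


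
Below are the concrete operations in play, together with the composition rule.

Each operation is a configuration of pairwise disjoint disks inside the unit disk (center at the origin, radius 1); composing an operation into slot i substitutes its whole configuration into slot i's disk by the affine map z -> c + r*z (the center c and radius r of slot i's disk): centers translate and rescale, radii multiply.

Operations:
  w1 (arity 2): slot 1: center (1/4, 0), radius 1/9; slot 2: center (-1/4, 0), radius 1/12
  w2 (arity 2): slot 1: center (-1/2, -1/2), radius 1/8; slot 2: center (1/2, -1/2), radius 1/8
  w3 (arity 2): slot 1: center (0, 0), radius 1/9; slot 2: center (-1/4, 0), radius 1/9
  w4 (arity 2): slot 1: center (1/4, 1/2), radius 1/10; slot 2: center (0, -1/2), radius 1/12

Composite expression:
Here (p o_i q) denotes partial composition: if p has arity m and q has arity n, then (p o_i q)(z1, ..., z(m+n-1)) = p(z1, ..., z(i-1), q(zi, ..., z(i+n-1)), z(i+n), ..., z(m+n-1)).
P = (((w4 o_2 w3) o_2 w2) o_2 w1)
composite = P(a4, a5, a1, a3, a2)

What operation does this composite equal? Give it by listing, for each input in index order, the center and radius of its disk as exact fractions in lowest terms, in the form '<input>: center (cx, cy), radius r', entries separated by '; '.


a1: center (-17/3456, -109/216), radius 1/10368; a2: center (-1/48, -1/2), radius 1/108; a3: center (1/216, -109/216), radius 1/864; a4: center (1/4, 1/2), radius 1/10; a5: center (-5/1152, -109/216), radius 1/7776

Only the slot chain above each a matters under w4; compose those maps.
input a4: composing its 1 substitution step yields center (1/4, 1/2), radius 1/10
input a5: composing its 4 substitution steps yields center (-5/1152, -109/216), radius 1/7776
input a1: composing its 4 substitution steps yields center (-17/3456, -109/216), radius 1/10368
input a3: composing its 3 substitution steps yields center (1/216, -109/216), radius 1/864
input a2: composing its 2 substitution steps yields center (-1/48, -1/2), radius 1/108
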